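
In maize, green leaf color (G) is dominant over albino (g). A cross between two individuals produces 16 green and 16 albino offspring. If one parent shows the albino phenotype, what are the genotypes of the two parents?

Observed offspring: 16 green, 16 albino
The observed ratio simplifies to 1:1. One parent shows albino, so its genotype must be gg. A 1:1 offspring split requires the other parent to be heterozygous (Gg).
Parent genotypes: gg × Gg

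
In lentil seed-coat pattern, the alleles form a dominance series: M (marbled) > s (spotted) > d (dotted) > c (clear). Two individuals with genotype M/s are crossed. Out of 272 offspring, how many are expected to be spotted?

Cross: M/s × M/s
Allele dominance: M > s > d > c
Offspring genotypes: 1 M/M, 2 M/s, 1 s/s
Phenotype counts: 3 marbled, 1 spotted
spotted: 1 out of 4 → fraction 1/4
Expected count = 1/4 × 272 = 68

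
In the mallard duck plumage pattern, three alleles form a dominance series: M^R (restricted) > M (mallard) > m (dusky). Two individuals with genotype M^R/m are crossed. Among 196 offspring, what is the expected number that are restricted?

Cross: M^R/m × M^R/m
Allele dominance: M^R > M > m
Offspring genotypes: 1 M^R/M^R, 2 M^R/m, 1 m/m
Phenotype counts: 3 restricted, 1 dusky
restricted: 3 out of 4 → fraction 3/4
Expected count = 3/4 × 196 = 147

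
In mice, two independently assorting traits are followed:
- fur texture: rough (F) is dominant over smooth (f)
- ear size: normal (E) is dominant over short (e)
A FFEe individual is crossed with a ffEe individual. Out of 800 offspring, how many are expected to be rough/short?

Dihybrid cross FFEe × ffEe — consider each gene separately:
fur texture: FF × ff → 4 Ff → 4 F_ (out of 4)
ear size: Ee × Ee → 1 EE, 2 Ee, 1 ee → 3 E_ : 1 ee (out of 4)
Combine (counts out of 4 × 4 = 16): rough/normal (F_E_) = 4×3 = 12; rough/short (F_ee) = 4×1 = 4
Phenotype counts (out of 16): 12 rough/normal, 4 rough/short
rough/short: 4 out of 16 → fraction 1/4
Expected count = 1/4 × 800 = 200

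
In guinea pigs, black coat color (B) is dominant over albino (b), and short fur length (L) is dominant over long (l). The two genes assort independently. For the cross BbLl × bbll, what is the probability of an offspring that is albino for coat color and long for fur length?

Dihybrid cross BbLl × bbll — consider each gene separately:
coat color: Bb × bb → 2 Bb, 2 bb → 2 B_ : 2 bb (out of 4)
fur length: Ll × ll → 2 Ll, 2 ll → 2 L_ : 2 ll (out of 4)
Looking for: albino (bb) and long (ll)
P(albino) = 2/4, P(long) = 2/4
P(both) = 2/4 × 2/4 = 4/16 = 1/4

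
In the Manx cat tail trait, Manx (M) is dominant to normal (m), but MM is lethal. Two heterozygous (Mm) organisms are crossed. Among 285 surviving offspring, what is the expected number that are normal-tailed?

Cross: Mm × Mm
Punnett square offspring (before lethality): 1 MM, 2 Mm, 1 mm
The MM genotype is lethal (embryos die); surviving offspring: 2 Mm, 1 mm
normal-tailed: 1 out of 3 → fraction 1/3
Expected count = 1/3 × 285 = 95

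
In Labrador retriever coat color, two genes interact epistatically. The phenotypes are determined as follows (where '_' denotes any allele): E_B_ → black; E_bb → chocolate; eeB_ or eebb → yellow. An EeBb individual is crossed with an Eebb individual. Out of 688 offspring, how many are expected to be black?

Cross: EeBb × Eebb — consider each gene separately:
E gene: Ee × Ee → 1 EE, 2 Ee, 1 ee → 3 E_ : 1 ee (out of 4)
B gene: Bb × bb → 2 Bb, 2 bb → 2 B_ : 2 bb (out of 4)
Genotype classes (out of 4 × 4 = 16): E_B_ = 3×2 = 6; E_bb = 3×2 = 6; eeB_ = 1×2 = 2; eebb = 1×2 = 2
Apply the phenotype rules: E_B_ (6) → black; E_bb (6) → chocolate; eeB_ (2) + eebb (2) → yellow
Phenotype counts (out of 16): 6 black, 6 chocolate, 4 yellow
black: 6 out of 16 → fraction 3/8
Expected count = 3/8 × 688 = 258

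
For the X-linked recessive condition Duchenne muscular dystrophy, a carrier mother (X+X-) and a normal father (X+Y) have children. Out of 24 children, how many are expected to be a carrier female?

Cross: X+X- × X+Y
Offspring: 1 X+X+, 1 X+Y, 1 X+X-, 1 X-Y
Probability of a carrier female: 1/4
Expected count = 1/4 × 24 = 6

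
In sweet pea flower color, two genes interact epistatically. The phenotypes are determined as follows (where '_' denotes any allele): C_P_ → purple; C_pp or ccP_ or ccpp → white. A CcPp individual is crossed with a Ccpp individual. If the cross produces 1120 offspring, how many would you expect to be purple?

Cross: CcPp × Ccpp — consider each gene separately:
C gene: Cc × Cc → 1 CC, 2 Cc, 1 cc → 3 C_ : 1 cc (out of 4)
P gene: Pp × pp → 2 Pp, 2 pp → 2 P_ : 2 pp (out of 4)
Genotype classes (out of 4 × 4 = 16): C_P_ = 3×2 = 6; C_pp = 3×2 = 6; ccP_ = 1×2 = 2; ccpp = 1×2 = 2
Apply the phenotype rules: C_P_ (6) → purple; C_pp (6) + ccP_ (2) + ccpp (2) → white
Phenotype counts (out of 16): 6 purple, 10 white
purple: 6 out of 16 → fraction 3/8
Expected count = 3/8 × 1120 = 420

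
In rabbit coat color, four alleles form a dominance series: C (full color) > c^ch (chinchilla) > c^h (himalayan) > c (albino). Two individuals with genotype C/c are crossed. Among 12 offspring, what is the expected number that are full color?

Cross: C/c × C/c
Allele dominance: C > c^ch > c^h > c
Offspring genotypes: 1 C/C, 2 C/c, 1 c/c
Phenotype counts: 3 full color, 1 albino
full color: 3 out of 4 → fraction 3/4
Expected count = 3/4 × 12 = 9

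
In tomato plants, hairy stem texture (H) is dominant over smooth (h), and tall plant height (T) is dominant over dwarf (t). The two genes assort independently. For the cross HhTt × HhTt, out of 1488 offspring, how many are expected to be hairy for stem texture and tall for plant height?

Dihybrid cross HhTt × HhTt — consider each gene separately:
stem texture: Hh × Hh → 1 HH, 2 Hh, 1 hh → 3 H_ : 1 hh (out of 4)
plant height: Tt × Tt → 1 TT, 2 Tt, 1 tt → 3 T_ : 1 tt (out of 4)
Looking for: hairy (H_) and tall (T_)
P(hairy) = 3/4, P(tall) = 3/4
P(both) = 3/4 × 3/4 = 9/16
Expected count = 9/16 × 1488 = 837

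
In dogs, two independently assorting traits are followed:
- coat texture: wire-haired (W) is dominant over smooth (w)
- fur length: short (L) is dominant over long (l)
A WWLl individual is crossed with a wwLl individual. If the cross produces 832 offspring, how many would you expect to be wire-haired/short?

Dihybrid cross WWLl × wwLl — consider each gene separately:
coat texture: WW × ww → 4 Ww → 4 W_ (out of 4)
fur length: Ll × Ll → 1 LL, 2 Ll, 1 ll → 3 L_ : 1 ll (out of 4)
Combine (counts out of 4 × 4 = 16): wire-haired/short (W_L_) = 4×3 = 12; wire-haired/long (W_ll) = 4×1 = 4
Phenotype counts (out of 16): 12 wire-haired/short, 4 wire-haired/long
wire-haired/short: 12 out of 16 → fraction 3/4
Expected count = 3/4 × 832 = 624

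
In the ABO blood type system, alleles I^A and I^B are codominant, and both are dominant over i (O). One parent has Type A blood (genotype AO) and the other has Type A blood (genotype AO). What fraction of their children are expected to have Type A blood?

Cross: AO × AO
Possible offspring genotypes: 1 AA, 2 AO, 1 OO
Blood type counts: 3 Type A, 1 Type O
Probability of Type A: 3/4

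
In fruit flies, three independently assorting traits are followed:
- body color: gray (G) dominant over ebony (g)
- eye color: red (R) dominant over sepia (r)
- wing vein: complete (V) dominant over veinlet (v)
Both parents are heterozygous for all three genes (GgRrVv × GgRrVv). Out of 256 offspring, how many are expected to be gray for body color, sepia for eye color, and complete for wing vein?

Trihybrid cross: GgRrVv × GgRrVv
Each trait segregates independently with a 3:1 phenotypic ratio, so each gene contributes 3/4 (dominant) or 1/4 (recessive).
Target: gray (body color), sepia (eye color), complete (wing vein)
Probability = product of independent per-trait probabilities
= 3/4 × 1/4 × 3/4 = 9/64
Expected count = 9/64 × 256 = 36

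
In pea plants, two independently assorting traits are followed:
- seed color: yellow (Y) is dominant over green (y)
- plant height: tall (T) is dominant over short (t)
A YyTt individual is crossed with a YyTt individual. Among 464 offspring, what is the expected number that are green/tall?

Dihybrid cross YyTt × YyTt — consider each gene separately:
seed color: Yy × Yy → 1 YY, 2 Yy, 1 yy → 3 Y_ : 1 yy (out of 4)
plant height: Tt × Tt → 1 TT, 2 Tt, 1 tt → 3 T_ : 1 tt (out of 4)
Combine (counts out of 4 × 4 = 16): yellow/tall (Y_T_) = 3×3 = 9; yellow/short (Y_tt) = 3×1 = 3; green/tall (yyT_) = 1×3 = 3; green/short (yytt) = 1×1 = 1
Phenotype counts (out of 16): 9 yellow/tall, 3 yellow/short, 3 green/tall, 1 green/short
green/tall: 3 out of 16 → fraction 3/16
Expected count = 3/16 × 464 = 87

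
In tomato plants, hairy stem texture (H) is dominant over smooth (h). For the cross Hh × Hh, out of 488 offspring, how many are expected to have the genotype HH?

Punnett square for Hh × Hh:
Offspring genotypes: 1 HH, 2 Hh, 1 hh
Total offspring: 4
Count with target: 1
Probability: 1/4
Expected count = 1/4 × 488 = 122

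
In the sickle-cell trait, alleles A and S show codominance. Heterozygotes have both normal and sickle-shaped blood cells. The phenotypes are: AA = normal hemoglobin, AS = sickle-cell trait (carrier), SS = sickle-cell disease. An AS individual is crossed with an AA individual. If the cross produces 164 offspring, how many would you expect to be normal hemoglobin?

Punnett square for AS × AA:
Offspring genotypes: 2 AA, 2 AS
Phenotype counts: 2 normal hemoglobin, 2 sickle-cell trait (carrier)
normal hemoglobin: 2 out of 4 → fraction 1/2
Expected count = 1/2 × 164 = 82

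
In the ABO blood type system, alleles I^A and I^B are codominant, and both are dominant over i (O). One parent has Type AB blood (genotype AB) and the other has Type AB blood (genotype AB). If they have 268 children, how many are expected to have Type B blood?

Cross: AB × AB
Possible offspring genotypes: 1 AA, 2 AB, 1 BB
Blood type counts: 1 Type A, 2 Type AB, 1 Type B
Probability of Type B: 1/4
Expected count = 1/4 × 268 = 67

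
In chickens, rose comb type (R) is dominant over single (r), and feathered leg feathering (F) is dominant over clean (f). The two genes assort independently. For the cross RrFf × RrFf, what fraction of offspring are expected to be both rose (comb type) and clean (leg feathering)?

Dihybrid cross RrFf × RrFf — consider each gene separately:
comb type: Rr × Rr → 1 RR, 2 Rr, 1 rr → 3 R_ : 1 rr (out of 4)
leg feathering: Ff × Ff → 1 FF, 2 Ff, 1 ff → 3 F_ : 1 ff (out of 4)
Looking for: rose (R_) and clean (ff)
P(rose) = 3/4, P(clean) = 1/4
P(both) = 3/4 × 1/4 = 3/16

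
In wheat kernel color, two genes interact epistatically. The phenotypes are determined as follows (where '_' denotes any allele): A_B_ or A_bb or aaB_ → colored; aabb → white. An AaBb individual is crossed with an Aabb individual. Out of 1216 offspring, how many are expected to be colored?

Cross: AaBb × Aabb — consider each gene separately:
A gene: Aa × Aa → 1 AA, 2 Aa, 1 aa → 3 A_ : 1 aa (out of 4)
B gene: Bb × bb → 2 Bb, 2 bb → 2 B_ : 2 bb (out of 4)
Genotype classes (out of 4 × 4 = 16): A_B_ = 3×2 = 6; A_bb = 3×2 = 6; aaB_ = 1×2 = 2; aabb = 1×2 = 2
Apply the phenotype rules: A_B_ (6) + A_bb (6) + aaB_ (2) → colored; aabb (2) → white
Phenotype counts (out of 16): 14 colored, 2 white
colored: 14 out of 16 → fraction 7/8
Expected count = 7/8 × 1216 = 1064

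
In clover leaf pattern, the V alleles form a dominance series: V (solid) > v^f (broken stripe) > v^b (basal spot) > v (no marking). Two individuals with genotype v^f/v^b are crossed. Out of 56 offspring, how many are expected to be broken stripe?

Cross: v^f/v^b × v^f/v^b
Allele dominance: V > v^f > v^b > v
Offspring genotypes: 1 v^f/v^f, 2 v^f/v^b, 1 v^b/v^b
Phenotype counts: 3 broken stripe, 1 basal spot
broken stripe: 3 out of 4 → fraction 3/4
Expected count = 3/4 × 56 = 42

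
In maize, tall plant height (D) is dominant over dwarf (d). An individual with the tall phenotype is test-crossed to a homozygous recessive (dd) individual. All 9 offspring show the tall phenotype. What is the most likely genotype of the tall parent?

Test cross: ? × dd
All offspring are tall.
If the unknown parent were heterozygous (Dd), about half of 9 offspring would be dwarf; none are. The unknown parent is most likely homozygous dominant (DD).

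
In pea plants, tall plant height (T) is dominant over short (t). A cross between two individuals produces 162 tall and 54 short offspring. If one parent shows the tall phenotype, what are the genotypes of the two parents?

Observed offspring: 162 tall, 54 short
The observed ratio simplifies to 3:1. Short (tt) offspring appear, so each parent must contribute one t allele. The parent stated to show tall carries T, so it is Tt. The other parent is then either Tt or tt: Tt × tt would give a 1:1 split, whereas Tt × Tt gives 3:1 — matching the data. So both parents are heterozygous (Tt × Tt).
Parent genotypes: Tt × Tt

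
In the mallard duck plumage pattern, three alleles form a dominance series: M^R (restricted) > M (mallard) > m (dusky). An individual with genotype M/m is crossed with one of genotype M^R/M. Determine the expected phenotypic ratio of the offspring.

Cross: M/m × M^R/M
Allele dominance: M^R > M > m
Offspring genotypes: 1 M^R/M, 1 M/M, 1 M^R/m, 1 M/m
Phenotype counts: 2 restricted, 2 mallard
Ratio: 1 restricted : 1 mallard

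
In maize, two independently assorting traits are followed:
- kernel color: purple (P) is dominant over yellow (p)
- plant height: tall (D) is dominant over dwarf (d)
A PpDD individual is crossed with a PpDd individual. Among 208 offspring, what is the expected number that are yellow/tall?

Dihybrid cross PpDD × PpDd — consider each gene separately:
kernel color: Pp × Pp → 1 PP, 2 Pp, 1 pp → 3 P_ : 1 pp (out of 4)
plant height: DD × Dd → 2 DD, 2 Dd → 4 D_ (out of 4)
Combine (counts out of 4 × 4 = 16): purple/tall (P_D_) = 3×4 = 12; yellow/tall (ppD_) = 1×4 = 4
Phenotype counts (out of 16): 12 purple/tall, 4 yellow/tall
yellow/tall: 4 out of 16 → fraction 1/4
Expected count = 1/4 × 208 = 52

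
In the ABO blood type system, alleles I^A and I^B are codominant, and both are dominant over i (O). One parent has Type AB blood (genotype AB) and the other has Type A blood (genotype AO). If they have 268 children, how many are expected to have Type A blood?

Cross: AB × AO
Possible offspring genotypes: 1 AA, 1 AO, 1 AB, 1 BO
Blood type counts: 2 Type A, 1 Type AB, 1 Type B
Probability of Type A: 2/4 = 1/2
Expected count = 1/2 × 268 = 134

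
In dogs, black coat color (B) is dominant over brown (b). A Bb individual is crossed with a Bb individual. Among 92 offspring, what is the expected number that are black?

Punnett square for Bb × Bb:
Offspring genotypes: 1 BB, 2 Bb, 1 bb
black: 3, brown: 1
black: 3 out of 4 → fraction 3/4
Expected count = 3/4 × 92 = 69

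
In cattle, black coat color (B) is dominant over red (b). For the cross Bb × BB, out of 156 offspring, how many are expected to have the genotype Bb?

Punnett square for Bb × BB:
Offspring genotypes: 2 BB, 2 Bb
Total offspring: 4
Count with target: 2
Probability: 2/4 = 1/2
Expected count = 1/2 × 156 = 78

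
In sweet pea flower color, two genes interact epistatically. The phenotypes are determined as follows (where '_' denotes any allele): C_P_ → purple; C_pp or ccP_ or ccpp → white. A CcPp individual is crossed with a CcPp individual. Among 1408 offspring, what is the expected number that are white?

Cross: CcPp × CcPp — consider each gene separately:
C gene: Cc × Cc → 1 CC, 2 Cc, 1 cc → 3 C_ : 1 cc (out of 4)
P gene: Pp × Pp → 1 PP, 2 Pp, 1 pp → 3 P_ : 1 pp (out of 4)
Genotype classes (out of 4 × 4 = 16): C_P_ = 3×3 = 9; C_pp = 3×1 = 3; ccP_ = 1×3 = 3; ccpp = 1×1 = 1
Apply the phenotype rules: C_P_ (9) → purple; C_pp (3) + ccP_ (3) + ccpp (1) → white
Phenotype counts (out of 16): 9 purple, 7 white
white: 7 out of 16 → fraction 7/16
Expected count = 7/16 × 1408 = 616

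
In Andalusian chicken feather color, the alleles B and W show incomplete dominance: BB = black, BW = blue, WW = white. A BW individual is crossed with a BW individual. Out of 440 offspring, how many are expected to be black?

Punnett square for BW × BW:
Offspring genotypes: 1 BB, 2 BW, 1 WW
Phenotype counts: 1 black, 2 blue, 1 white
black: 1 out of 4 → fraction 1/4
Expected count = 1/4 × 440 = 110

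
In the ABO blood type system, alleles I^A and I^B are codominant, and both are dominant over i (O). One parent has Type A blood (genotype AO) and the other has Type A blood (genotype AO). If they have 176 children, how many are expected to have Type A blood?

Cross: AO × AO
Possible offspring genotypes: 1 AA, 2 AO, 1 OO
Blood type counts: 3 Type A, 1 Type O
Probability of Type A: 3/4
Expected count = 3/4 × 176 = 132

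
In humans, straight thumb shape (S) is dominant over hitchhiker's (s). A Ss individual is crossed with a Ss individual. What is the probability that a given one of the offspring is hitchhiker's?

Punnett square for Ss × Ss:
Offspring genotypes: 1 SS, 2 Ss, 1 ss
straight: 3, hitchhiker's: 1
hitchhiker's: 1 out of 4
Probability: 1/4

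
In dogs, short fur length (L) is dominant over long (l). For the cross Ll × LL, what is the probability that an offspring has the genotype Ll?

Punnett square for Ll × LL:
Offspring genotypes: 2 LL, 2 Ll
Total offspring: 4
Count with target: 2
Probability: 2/4 = 1/2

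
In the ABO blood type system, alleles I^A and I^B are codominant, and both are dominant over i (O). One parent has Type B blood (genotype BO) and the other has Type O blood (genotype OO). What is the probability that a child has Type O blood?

Cross: BO × OO
Possible offspring genotypes: 2 BO, 2 OO
Blood type counts: 2 Type B, 2 Type O
Probability of Type O: 2/4 = 1/2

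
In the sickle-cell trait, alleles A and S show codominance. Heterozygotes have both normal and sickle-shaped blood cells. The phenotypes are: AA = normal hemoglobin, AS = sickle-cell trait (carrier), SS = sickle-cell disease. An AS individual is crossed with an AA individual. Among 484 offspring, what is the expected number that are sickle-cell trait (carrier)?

Punnett square for AS × AA:
Offspring genotypes: 2 AA, 2 AS
Phenotype counts: 2 normal hemoglobin, 2 sickle-cell trait (carrier)
sickle-cell trait (carrier): 2 out of 4 → fraction 1/2
Expected count = 1/2 × 484 = 242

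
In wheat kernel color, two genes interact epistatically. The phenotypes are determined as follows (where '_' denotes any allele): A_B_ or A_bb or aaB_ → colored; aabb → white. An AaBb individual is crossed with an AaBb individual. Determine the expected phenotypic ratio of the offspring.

Cross: AaBb × AaBb — consider each gene separately:
A gene: Aa × Aa → 1 AA, 2 Aa, 1 aa → 3 A_ : 1 aa (out of 4)
B gene: Bb × Bb → 1 BB, 2 Bb, 1 bb → 3 B_ : 1 bb (out of 4)
Genotype classes (out of 4 × 4 = 16): A_B_ = 3×3 = 9; A_bb = 3×1 = 3; aaB_ = 1×3 = 3; aabb = 1×1 = 1
Apply the phenotype rules: A_B_ (9) + A_bb (3) + aaB_ (3) → colored; aabb (1) → white
Phenotype counts (out of 16): 15 colored, 1 white
Ratio: 15 colored : 1 white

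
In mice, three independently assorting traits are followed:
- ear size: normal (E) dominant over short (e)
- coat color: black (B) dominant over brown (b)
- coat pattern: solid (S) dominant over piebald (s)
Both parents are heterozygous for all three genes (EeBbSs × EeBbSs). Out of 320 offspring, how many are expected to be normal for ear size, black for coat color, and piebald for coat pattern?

Trihybrid cross: EeBbSs × EeBbSs
Each trait segregates independently with a 3:1 phenotypic ratio, so each gene contributes 3/4 (dominant) or 1/4 (recessive).
Target: normal (ear size), black (coat color), piebald (coat pattern)
Probability = product of independent per-trait probabilities
= 3/4 × 3/4 × 1/4 = 9/64
Expected count = 9/64 × 320 = 45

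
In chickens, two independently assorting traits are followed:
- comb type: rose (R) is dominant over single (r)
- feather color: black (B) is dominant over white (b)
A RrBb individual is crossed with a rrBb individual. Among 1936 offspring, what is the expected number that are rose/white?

Dihybrid cross RrBb × rrBb — consider each gene separately:
comb type: Rr × rr → 2 Rr, 2 rr → 2 R_ : 2 rr (out of 4)
feather color: Bb × Bb → 1 BB, 2 Bb, 1 bb → 3 B_ : 1 bb (out of 4)
Combine (counts out of 4 × 4 = 16): rose/black (R_B_) = 2×3 = 6; rose/white (R_bb) = 2×1 = 2; single/black (rrB_) = 2×3 = 6; single/white (rrbb) = 2×1 = 2
Phenotype counts (out of 16): 6 rose/black, 2 rose/white, 6 single/black, 2 single/white
rose/white: 2 out of 16 → fraction 1/8
Expected count = 1/8 × 1936 = 242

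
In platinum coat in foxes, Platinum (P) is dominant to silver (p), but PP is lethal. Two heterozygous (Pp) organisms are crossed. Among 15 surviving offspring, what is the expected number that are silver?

Cross: Pp × Pp
Punnett square offspring (before lethality): 1 PP, 2 Pp, 1 pp
The PP genotype is lethal (embryos die); surviving offspring: 2 Pp, 1 pp
silver: 1 out of 3 → fraction 1/3
Expected count = 1/3 × 15 = 5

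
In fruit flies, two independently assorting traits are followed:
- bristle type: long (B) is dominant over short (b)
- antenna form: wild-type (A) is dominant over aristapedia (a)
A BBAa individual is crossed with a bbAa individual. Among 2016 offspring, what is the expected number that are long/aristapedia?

Dihybrid cross BBAa × bbAa — consider each gene separately:
bristle type: BB × bb → 4 Bb → 4 B_ (out of 4)
antenna form: Aa × Aa → 1 AA, 2 Aa, 1 aa → 3 A_ : 1 aa (out of 4)
Combine (counts out of 4 × 4 = 16): long/wild-type (B_A_) = 4×3 = 12; long/aristapedia (B_aa) = 4×1 = 4
Phenotype counts (out of 16): 12 long/wild-type, 4 long/aristapedia
long/aristapedia: 4 out of 16 → fraction 1/4
Expected count = 1/4 × 2016 = 504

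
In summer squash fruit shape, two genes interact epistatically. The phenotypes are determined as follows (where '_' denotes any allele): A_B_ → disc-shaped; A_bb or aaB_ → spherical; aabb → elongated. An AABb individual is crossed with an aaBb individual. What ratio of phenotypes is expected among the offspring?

Cross: AABb × aaBb — consider each gene separately:
A gene: AA × aa → 4 Aa → 4 A_ (out of 4)
B gene: Bb × Bb → 1 BB, 2 Bb, 1 bb → 3 B_ : 1 bb (out of 4)
Genotype classes (out of 4 × 4 = 16): A_B_ = 4×3 = 12; A_bb = 4×1 = 4
Apply the phenotype rules: A_B_ (12) → disc-shaped; A_bb (4) → spherical
Phenotype counts (out of 16): 12 disc-shaped, 4 spherical
Ratio: 3 disc-shaped : 1 spherical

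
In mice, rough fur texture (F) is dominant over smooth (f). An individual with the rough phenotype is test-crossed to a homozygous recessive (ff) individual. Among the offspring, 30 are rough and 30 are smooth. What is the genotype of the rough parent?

Test cross: ? × ff
Offspring: 30 rough, 30 smooth — approximately 1:1.
A 1:1 ratio in a test cross indicates the unknown parent is heterozygous (Ff).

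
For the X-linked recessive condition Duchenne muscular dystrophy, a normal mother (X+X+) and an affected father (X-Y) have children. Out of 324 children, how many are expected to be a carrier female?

Cross: X+X+ × X-Y
Offspring: 2 X+X-, 2 X+Y
Probability of a carrier female: 2/4 = 1/2
Expected count = 1/2 × 324 = 162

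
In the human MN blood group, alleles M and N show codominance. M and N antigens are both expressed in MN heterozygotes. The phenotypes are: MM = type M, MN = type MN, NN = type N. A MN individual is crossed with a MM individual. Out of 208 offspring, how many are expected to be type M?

Punnett square for MN × MM:
Offspring genotypes: 2 MM, 2 MN
Phenotype counts: 2 type M, 2 type MN
type M: 2 out of 4 → fraction 1/2
Expected count = 1/2 × 208 = 104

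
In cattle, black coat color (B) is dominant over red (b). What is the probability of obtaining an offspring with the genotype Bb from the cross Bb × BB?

Punnett square for Bb × BB:
Offspring genotypes: 2 BB, 2 Bb
Total offspring: 4
Count with target: 2
Probability: 2/4 = 1/2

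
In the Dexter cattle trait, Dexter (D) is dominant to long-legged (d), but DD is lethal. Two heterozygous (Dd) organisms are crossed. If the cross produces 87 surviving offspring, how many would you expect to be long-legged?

Cross: Dd × Dd
Punnett square offspring (before lethality): 1 DD, 2 Dd, 1 dd
The DD genotype is lethal (embryos die); surviving offspring: 2 Dd, 1 dd
long-legged: 1 out of 3 → fraction 1/3
Expected count = 1/3 × 87 = 29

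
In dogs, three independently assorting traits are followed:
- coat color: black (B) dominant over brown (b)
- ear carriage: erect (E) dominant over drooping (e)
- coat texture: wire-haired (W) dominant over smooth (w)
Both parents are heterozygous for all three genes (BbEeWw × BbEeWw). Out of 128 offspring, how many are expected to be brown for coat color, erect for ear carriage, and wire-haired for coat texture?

Trihybrid cross: BbEeWw × BbEeWw
Each trait segregates independently with a 3:1 phenotypic ratio, so each gene contributes 3/4 (dominant) or 1/4 (recessive).
Target: brown (coat color), erect (ear carriage), wire-haired (coat texture)
Probability = product of independent per-trait probabilities
= 1/4 × 3/4 × 3/4 = 9/64
Expected count = 9/64 × 128 = 18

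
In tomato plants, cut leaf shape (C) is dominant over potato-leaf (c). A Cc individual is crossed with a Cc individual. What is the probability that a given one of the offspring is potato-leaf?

Punnett square for Cc × Cc:
Offspring genotypes: 1 CC, 2 Cc, 1 cc
cut: 3, potato-leaf: 1
potato-leaf: 1 out of 4
Probability: 1/4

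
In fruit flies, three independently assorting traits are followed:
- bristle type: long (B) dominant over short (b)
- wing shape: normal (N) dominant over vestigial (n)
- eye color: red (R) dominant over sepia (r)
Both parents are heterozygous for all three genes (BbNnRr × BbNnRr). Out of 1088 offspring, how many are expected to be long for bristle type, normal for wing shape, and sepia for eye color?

Trihybrid cross: BbNnRr × BbNnRr
Each trait segregates independently with a 3:1 phenotypic ratio, so each gene contributes 3/4 (dominant) or 1/4 (recessive).
Target: long (bristle type), normal (wing shape), sepia (eye color)
Probability = product of independent per-trait probabilities
= 3/4 × 3/4 × 1/4 = 9/64
Expected count = 9/64 × 1088 = 153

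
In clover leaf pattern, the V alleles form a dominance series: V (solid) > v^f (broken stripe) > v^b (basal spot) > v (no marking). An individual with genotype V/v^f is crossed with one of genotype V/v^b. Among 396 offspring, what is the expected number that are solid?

Cross: V/v^f × V/v^b
Allele dominance: V > v^f > v^b > v
Offspring genotypes: 1 V/V, 1 V/v^b, 1 V/v^f, 1 v^f/v^b
Phenotype counts: 3 solid, 1 broken stripe
solid: 3 out of 4 → fraction 3/4
Expected count = 3/4 × 396 = 297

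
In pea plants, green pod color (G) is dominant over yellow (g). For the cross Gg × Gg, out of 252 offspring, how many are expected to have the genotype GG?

Punnett square for Gg × Gg:
Offspring genotypes: 1 GG, 2 Gg, 1 gg
Total offspring: 4
Count with target: 1
Probability: 1/4
Expected count = 1/4 × 252 = 63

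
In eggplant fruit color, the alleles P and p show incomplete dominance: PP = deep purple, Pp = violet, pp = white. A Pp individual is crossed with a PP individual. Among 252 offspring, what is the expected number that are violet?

Punnett square for Pp × PP:
Offspring genotypes: 2 PP, 2 Pp
Phenotype counts: 2 deep purple, 2 violet
violet: 2 out of 4 → fraction 1/2
Expected count = 1/2 × 252 = 126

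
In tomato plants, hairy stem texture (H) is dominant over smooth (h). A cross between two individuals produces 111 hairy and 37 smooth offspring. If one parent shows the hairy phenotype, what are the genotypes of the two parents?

Observed offspring: 111 hairy, 37 smooth
The observed ratio simplifies to 3:1. Smooth (hh) offspring appear, so each parent must contribute one h allele. The parent stated to show hairy carries H, so it is Hh. The other parent is then either Hh or hh: Hh × hh would give a 1:1 split, whereas Hh × Hh gives 3:1 — matching the data. So both parents are heterozygous (Hh × Hh).
Parent genotypes: Hh × Hh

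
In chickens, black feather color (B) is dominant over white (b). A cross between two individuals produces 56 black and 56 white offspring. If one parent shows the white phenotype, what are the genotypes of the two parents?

Observed offspring: 56 black, 56 white
The observed ratio simplifies to 1:1. One parent shows white, so its genotype must be bb. A 1:1 offspring split requires the other parent to be heterozygous (Bb).
Parent genotypes: bb × Bb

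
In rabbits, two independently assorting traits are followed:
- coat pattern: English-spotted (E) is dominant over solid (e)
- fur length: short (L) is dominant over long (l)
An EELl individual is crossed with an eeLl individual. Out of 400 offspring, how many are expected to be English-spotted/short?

Dihybrid cross EELl × eeLl — consider each gene separately:
coat pattern: EE × ee → 4 Ee → 4 E_ (out of 4)
fur length: Ll × Ll → 1 LL, 2 Ll, 1 ll → 3 L_ : 1 ll (out of 4)
Combine (counts out of 4 × 4 = 16): English-spotted/short (E_L_) = 4×3 = 12; English-spotted/long (E_ll) = 4×1 = 4
Phenotype counts (out of 16): 12 English-spotted/short, 4 English-spotted/long
English-spotted/short: 12 out of 16 → fraction 3/4
Expected count = 3/4 × 400 = 300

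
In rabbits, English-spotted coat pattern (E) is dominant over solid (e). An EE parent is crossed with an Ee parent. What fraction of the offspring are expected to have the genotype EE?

Punnett square for EE × Ee:
Offspring genotypes: 2 EE, 2 Ee
Total offspring: 4
Count with target: 2
Probability: 2/4 = 1/2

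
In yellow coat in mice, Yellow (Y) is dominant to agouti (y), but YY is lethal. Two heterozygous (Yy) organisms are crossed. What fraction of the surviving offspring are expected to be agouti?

Cross: Yy × Yy
Punnett square offspring (before lethality): 1 YY, 2 Yy, 1 yy
The YY genotype is lethal (embryos die); surviving offspring: 2 Yy, 1 yy
agouti: 1 out of 3
Probability: 1/3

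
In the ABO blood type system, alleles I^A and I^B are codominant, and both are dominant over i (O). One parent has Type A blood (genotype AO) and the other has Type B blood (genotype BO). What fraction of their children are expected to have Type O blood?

Cross: AO × BO
Possible offspring genotypes: 1 AB, 1 AO, 1 BO, 1 OO
Blood type counts: 1 Type AB, 1 Type A, 1 Type B, 1 Type O
Probability of Type O: 1/4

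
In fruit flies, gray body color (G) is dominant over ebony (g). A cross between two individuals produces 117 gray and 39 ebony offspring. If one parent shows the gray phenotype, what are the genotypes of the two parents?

Observed offspring: 117 gray, 39 ebony
The observed ratio simplifies to 3:1. Ebony (gg) offspring appear, so each parent must contribute one g allele. The parent stated to show gray carries G, so it is Gg. The other parent is then either Gg or gg: Gg × gg would give a 1:1 split, whereas Gg × Gg gives 3:1 — matching the data. So both parents are heterozygous (Gg × Gg).
Parent genotypes: Gg × Gg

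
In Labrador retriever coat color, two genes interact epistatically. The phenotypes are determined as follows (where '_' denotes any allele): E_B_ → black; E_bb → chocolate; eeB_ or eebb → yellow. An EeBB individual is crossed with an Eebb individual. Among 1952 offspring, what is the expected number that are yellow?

Cross: EeBB × Eebb — consider each gene separately:
E gene: Ee × Ee → 1 EE, 2 Ee, 1 ee → 3 E_ : 1 ee (out of 4)
B gene: BB × bb → 4 Bb → 4 B_ (out of 4)
Genotype classes (out of 4 × 4 = 16): E_B_ = 3×4 = 12; eeB_ = 1×4 = 4
Apply the phenotype rules: E_B_ (12) → black; eeB_ (4) → yellow
Phenotype counts (out of 16): 12 black, 4 yellow
yellow: 4 out of 16 → fraction 1/4
Expected count = 1/4 × 1952 = 488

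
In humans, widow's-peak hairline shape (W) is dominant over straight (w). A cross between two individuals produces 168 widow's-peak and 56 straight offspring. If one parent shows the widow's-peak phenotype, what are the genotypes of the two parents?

Observed offspring: 168 widow's-peak, 56 straight
The observed ratio simplifies to 3:1. Straight (ww) offspring appear, so each parent must contribute one w allele. The parent stated to show widow's-peak carries W, so it is Ww. The other parent is then either Ww or ww: Ww × ww would give a 1:1 split, whereas Ww × Ww gives 3:1 — matching the data. So both parents are heterozygous (Ww × Ww).
Parent genotypes: Ww × Ww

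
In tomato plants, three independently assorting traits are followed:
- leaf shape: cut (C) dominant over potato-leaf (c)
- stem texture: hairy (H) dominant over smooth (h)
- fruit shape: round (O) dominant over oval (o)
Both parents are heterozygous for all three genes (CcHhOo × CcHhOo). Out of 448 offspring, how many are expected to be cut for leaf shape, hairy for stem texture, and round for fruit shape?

Trihybrid cross: CcHhOo × CcHhOo
Each trait segregates independently with a 3:1 phenotypic ratio, so each gene contributes 3/4 (dominant) or 1/4 (recessive).
Target: cut (leaf shape), hairy (stem texture), round (fruit shape)
Probability = product of independent per-trait probabilities
= 3/4 × 3/4 × 3/4 = 27/64
Expected count = 27/64 × 448 = 189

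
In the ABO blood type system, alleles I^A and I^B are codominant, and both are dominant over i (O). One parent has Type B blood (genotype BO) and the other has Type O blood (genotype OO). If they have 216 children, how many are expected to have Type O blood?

Cross: BO × OO
Possible offspring genotypes: 2 BO, 2 OO
Blood type counts: 2 Type B, 2 Type O
Probability of Type O: 2/4 = 1/2
Expected count = 1/2 × 216 = 108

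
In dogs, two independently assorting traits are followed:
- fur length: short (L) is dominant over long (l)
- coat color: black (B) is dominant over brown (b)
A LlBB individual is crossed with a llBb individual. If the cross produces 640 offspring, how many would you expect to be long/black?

Dihybrid cross LlBB × llBb — consider each gene separately:
fur length: Ll × ll → 2 Ll, 2 ll → 2 L_ : 2 ll (out of 4)
coat color: BB × Bb → 2 BB, 2 Bb → 4 B_ (out of 4)
Combine (counts out of 4 × 4 = 16): short/black (L_B_) = 2×4 = 8; long/black (llB_) = 2×4 = 8
Phenotype counts (out of 16): 8 short/black, 8 long/black
long/black: 8 out of 16 → fraction 1/2
Expected count = 1/2 × 640 = 320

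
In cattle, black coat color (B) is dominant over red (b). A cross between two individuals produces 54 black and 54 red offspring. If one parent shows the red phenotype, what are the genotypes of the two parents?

Observed offspring: 54 black, 54 red
The observed ratio simplifies to 1:1. One parent shows red, so its genotype must be bb. A 1:1 offspring split requires the other parent to be heterozygous (Bb).
Parent genotypes: bb × Bb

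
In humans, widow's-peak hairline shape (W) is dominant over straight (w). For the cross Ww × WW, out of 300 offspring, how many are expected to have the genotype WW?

Punnett square for Ww × WW:
Offspring genotypes: 2 WW, 2 Ww
Total offspring: 4
Count with target: 2
Probability: 2/4 = 1/2
Expected count = 1/2 × 300 = 150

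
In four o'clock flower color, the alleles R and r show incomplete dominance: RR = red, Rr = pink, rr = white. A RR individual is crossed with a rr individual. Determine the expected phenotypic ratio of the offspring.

Punnett square for RR × rr:
Offspring genotypes: 4 Rr
Phenotype counts: 4 pink
Ratio: all pink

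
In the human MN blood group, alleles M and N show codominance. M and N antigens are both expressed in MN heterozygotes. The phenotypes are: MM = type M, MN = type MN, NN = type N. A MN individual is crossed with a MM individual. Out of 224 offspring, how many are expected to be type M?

Punnett square for MN × MM:
Offspring genotypes: 2 MM, 2 MN
Phenotype counts: 2 type M, 2 type MN
type M: 2 out of 4 → fraction 1/2
Expected count = 1/2 × 224 = 112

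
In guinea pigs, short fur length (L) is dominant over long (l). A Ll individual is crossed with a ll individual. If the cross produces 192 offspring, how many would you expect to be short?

Punnett square for Ll × ll:
Offspring genotypes: 2 Ll, 2 ll
short: 2, long: 2
short: 2 out of 4 → fraction 1/2
Expected count = 1/2 × 192 = 96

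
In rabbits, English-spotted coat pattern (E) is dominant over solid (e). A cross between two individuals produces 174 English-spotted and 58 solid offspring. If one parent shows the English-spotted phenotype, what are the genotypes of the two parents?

Observed offspring: 174 English-spotted, 58 solid
The observed ratio simplifies to 3:1. Solid (ee) offspring appear, so each parent must contribute one e allele. The parent stated to show English-spotted carries E, so it is Ee. The other parent is then either Ee or ee: Ee × ee would give a 1:1 split, whereas Ee × Ee gives 3:1 — matching the data. So both parents are heterozygous (Ee × Ee).
Parent genotypes: Ee × Ee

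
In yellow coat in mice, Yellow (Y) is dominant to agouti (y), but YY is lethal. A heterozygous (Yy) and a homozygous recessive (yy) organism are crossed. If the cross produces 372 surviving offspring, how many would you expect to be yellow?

Cross: Yy × yy
Punnett square offspring (before lethality): 2 Yy, 2 yy
No YY offspring are produced in this cross.
yellow: 2 out of 4 → fraction 1/2
Expected count = 1/2 × 372 = 186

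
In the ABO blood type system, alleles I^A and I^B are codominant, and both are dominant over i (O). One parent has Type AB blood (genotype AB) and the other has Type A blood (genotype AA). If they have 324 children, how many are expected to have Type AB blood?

Cross: AB × AA
Possible offspring genotypes: 2 AA, 2 AB
Blood type counts: 2 Type A, 2 Type AB
Probability of Type AB: 2/4 = 1/2
Expected count = 1/2 × 324 = 162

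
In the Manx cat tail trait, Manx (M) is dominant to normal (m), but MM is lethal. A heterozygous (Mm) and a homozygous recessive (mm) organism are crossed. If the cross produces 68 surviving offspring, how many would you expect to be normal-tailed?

Cross: Mm × mm
Punnett square offspring (before lethality): 2 Mm, 2 mm
No MM offspring are produced in this cross.
normal-tailed: 2 out of 4 → fraction 1/2
Expected count = 1/2 × 68 = 34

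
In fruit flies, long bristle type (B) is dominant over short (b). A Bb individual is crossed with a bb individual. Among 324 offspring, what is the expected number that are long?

Punnett square for Bb × bb:
Offspring genotypes: 2 Bb, 2 bb
long: 2, short: 2
long: 2 out of 4 → fraction 1/2
Expected count = 1/2 × 324 = 162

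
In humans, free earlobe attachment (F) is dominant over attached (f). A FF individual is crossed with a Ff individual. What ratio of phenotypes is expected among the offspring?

Punnett square for FF × Ff:
Offspring genotypes: 2 FF, 2 Ff
free: 4, attached: 0
Ratio: all free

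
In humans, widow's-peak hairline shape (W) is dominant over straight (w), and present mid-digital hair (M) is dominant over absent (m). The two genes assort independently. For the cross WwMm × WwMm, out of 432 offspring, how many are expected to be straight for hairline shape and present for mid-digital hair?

Dihybrid cross WwMm × WwMm — consider each gene separately:
hairline shape: Ww × Ww → 1 WW, 2 Ww, 1 ww → 3 W_ : 1 ww (out of 4)
mid-digital hair: Mm × Mm → 1 MM, 2 Mm, 1 mm → 3 M_ : 1 mm (out of 4)
Looking for: straight (ww) and present (M_)
P(straight) = 1/4, P(present) = 3/4
P(both) = 1/4 × 3/4 = 3/16
Expected count = 3/16 × 432 = 81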